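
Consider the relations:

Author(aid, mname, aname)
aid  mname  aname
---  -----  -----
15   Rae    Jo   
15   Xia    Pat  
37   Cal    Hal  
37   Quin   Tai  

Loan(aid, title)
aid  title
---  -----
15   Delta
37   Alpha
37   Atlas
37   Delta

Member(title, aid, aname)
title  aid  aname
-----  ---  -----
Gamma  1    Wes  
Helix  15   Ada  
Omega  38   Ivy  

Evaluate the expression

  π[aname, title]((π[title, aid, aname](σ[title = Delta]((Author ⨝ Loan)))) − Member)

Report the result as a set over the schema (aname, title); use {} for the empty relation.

Joining Author and Loan on aid yields {(15, Rae, Jo, Delta), (15, Xia, Pat, Delta), (37, Cal, Hal, Alpha), (37, Cal, Hal, Atlas), (37, Cal, Hal, Delta), (37, Quin, Tai, Alpha), (37, Quin, Tai, Atlas), (37, Quin, Tai, Delta)}.
Selection title = Delta: {(15, Rae, Jo, Delta), (15, Xia, Pat, Delta), (37, Cal, Hal, Delta), (37, Quin, Tai, Delta)}
Projecting to title, aid, aname: {(Delta, 15, Jo), (Delta, 15, Pat), (Delta, 37, Hal), (Delta, 37, Tai)}
Difference: {(Delta, 15, Jo), (Delta, 15, Pat), (Delta, 37, Hal), (Delta, 37, Tai)} with {(Gamma, 1, Wes), (Helix, 15, Ada), (Omega, 38, Ivy)} → {(Delta, 15, Jo), (Delta, 15, Pat), (Delta, 37, Hal), (Delta, 37, Tai)}
Projecting to aname, title: {(Hal, Delta), (Jo, Delta), (Pat, Delta), (Tai, Delta)}

{(Hal, Delta), (Jo, Delta), (Pat, Delta), (Tai, Delta)}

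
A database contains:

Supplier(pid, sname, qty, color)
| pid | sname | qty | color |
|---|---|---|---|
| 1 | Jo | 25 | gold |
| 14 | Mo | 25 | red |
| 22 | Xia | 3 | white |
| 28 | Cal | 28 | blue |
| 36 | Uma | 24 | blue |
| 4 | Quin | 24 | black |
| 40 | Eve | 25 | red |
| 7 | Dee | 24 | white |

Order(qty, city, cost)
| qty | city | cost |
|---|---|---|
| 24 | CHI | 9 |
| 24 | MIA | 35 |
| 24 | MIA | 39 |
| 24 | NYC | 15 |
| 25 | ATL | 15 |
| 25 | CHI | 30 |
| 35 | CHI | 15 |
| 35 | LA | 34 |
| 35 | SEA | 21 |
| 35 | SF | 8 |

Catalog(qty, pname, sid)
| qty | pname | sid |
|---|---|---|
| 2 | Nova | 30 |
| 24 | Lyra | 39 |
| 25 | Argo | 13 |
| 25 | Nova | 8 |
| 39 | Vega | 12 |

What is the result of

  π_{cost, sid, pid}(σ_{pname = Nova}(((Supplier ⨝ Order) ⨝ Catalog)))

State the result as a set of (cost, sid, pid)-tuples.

{(15, 8, 1), (15, 8, 14), (15, 8, 40), (30, 8, 1), (30, 8, 14), (30, 8, 40)}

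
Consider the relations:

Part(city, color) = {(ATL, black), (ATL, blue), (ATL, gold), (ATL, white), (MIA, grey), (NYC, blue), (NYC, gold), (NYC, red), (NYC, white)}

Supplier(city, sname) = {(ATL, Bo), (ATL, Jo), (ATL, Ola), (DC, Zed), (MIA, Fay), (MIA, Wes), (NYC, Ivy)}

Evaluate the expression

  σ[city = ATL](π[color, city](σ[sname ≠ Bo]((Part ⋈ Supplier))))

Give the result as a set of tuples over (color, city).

Joining Part and Supplier on city yields {(ATL, black, Bo), (ATL, black, Jo), (ATL, black, Ola), (ATL, blue, Bo), (ATL, blue, Jo), (ATL, blue, Ola), (ATL, gold, Bo), (ATL, gold, Jo), (ATL, gold, Ola), (ATL, white, Bo), (ATL, white, Jo), (ATL, white, Ola), (MIA, grey, Fay), (MIA, grey, Wes), (NYC, blue, Ivy), (NYC, gold, Ivy), (NYC, red, Ivy), (NYC, white, Ivy)}.
Selection sname ≠ Bo: {(ATL, black, Jo), (ATL, black, Ola), (ATL, blue, Jo), (ATL, blue, Ola), (ATL, gold, Jo), (ATL, gold, Ola), (ATL, white, Jo), (ATL, white, Ola), (MIA, grey, Fay), (MIA, grey, Wes), (NYC, blue, Ivy), (NYC, gold, Ivy), (NYC, red, Ivy), (NYC, white, Ivy)}
π_{color, city} gives {(black, ATL), (blue, ATL), (blue, NYC), (gold, ATL), (gold, NYC), (grey, MIA), (red, NYC), (white, ATL), (white, NYC)} (5 duplicate(s) eliminated).
Selection city = ATL: {(black, ATL), (blue, ATL), (gold, ATL), (white, ATL)}

{(black, ATL), (blue, ATL), (gold, ATL), (white, ATL)}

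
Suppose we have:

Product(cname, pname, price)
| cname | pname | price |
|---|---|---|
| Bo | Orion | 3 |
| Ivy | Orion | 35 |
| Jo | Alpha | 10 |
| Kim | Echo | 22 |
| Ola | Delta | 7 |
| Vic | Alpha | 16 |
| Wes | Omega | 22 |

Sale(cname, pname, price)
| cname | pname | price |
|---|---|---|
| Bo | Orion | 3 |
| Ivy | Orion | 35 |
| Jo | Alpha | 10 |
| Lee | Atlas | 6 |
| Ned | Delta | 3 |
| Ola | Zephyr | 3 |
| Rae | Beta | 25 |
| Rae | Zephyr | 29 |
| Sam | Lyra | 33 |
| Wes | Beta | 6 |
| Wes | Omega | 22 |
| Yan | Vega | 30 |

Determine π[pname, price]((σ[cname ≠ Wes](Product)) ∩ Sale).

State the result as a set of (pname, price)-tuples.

Filtering on cname ≠ Wes leaves {(Bo, Orion, 3), (Ivy, Orion, 35), (Jo, Alpha, 10), (Kim, Echo, 22), (Ola, Delta, 7), (Vic, Alpha, 16)}.
Intersection: {(Bo, Orion, 3), (Ivy, Orion, 35), (Jo, Alpha, 10), (Kim, Echo, 22), (Ola, Delta, 7), (Vic, Alpha, 16)} with {(Bo, Orion, 3), (Ivy, Orion, 35), (Jo, Alpha, 10), (Lee, Atlas, 6), (Ned, Delta, 3), (Ola, Zephyr, 3), (Rae, Beta, 25), (Rae, Zephyr, 29), (Sam, Lyra, 33), (Wes, Beta, 6), (Wes, Omega, 22), (Yan, Vega, 30)} → {(Bo, Orion, 3), (Ivy, Orion, 35), (Jo, Alpha, 10)}
π_{pname, price} gives {(Alpha, 10), (Orion, 3), (Orion, 35)}.

{(Alpha, 10), (Orion, 3), (Orion, 35)}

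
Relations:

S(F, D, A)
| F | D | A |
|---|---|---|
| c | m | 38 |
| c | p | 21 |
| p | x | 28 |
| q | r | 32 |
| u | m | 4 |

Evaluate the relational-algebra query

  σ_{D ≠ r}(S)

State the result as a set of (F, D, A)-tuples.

{(c, m, 38), (c, p, 21), (p, x, 28), (u, m, 4)}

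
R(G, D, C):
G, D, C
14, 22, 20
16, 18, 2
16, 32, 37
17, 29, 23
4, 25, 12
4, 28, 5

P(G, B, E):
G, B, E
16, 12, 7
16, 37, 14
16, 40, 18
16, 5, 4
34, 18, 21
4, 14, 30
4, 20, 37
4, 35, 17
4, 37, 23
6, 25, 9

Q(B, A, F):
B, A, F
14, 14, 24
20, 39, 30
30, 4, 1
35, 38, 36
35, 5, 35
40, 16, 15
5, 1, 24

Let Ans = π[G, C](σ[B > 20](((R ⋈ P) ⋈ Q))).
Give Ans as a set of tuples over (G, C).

{(16, 2), (16, 37), (4, 12), (4, 5)}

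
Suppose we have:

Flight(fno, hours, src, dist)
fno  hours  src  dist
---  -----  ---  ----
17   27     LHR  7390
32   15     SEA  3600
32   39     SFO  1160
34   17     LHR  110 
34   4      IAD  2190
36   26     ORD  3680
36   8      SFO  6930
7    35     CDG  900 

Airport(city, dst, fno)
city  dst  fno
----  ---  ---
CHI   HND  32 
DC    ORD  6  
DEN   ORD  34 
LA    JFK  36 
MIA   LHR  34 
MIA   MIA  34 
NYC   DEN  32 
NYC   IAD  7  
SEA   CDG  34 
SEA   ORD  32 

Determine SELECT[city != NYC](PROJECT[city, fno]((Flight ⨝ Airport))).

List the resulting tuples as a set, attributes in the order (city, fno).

{(CHI, 32), (DEN, 34), (LA, 36), (MIA, 34), (SEA, 32), (SEA, 34)}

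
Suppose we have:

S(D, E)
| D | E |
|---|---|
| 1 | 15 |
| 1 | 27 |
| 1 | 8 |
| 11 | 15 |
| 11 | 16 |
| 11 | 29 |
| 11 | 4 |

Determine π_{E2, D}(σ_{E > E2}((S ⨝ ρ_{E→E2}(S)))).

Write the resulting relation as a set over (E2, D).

{(15, 1), (15, 11), (16, 11), (4, 11), (8, 1)}

ρ[E→E2]: schema becomes (D, E2); tuples unchanged.
Natural join on D: {(1, 15, 15), (1, 15, 27), (1, 15, 8), (1, 27, 15), (1, 27, 27), (1, 27, 8), (1, 8, 15), (1, 8, 27), (1, 8, 8), (11, 15, 15), (11, 15, 16), (11, 15, 29), (11, 15, 4), (11, 16, 15), (11, 16, 16), (11, 16, 29), (11, 16, 4), (11, 29, 15), (11, 29, 16), (11, 29, 29), (11, 29, 4), (11, 4, 15), (11, 4, 16), (11, 4, 29), (11, 4, 4)}
Apply σ_{E > E2}; surviving tuples: {(1, 15, 8), (1, 27, 15), (1, 27, 8), (11, 15, 4), (11, 16, 15), (11, 16, 4), (11, 29, 15), (11, 29, 16), (11, 29, 4)}
π_{E2, D} gives {(15, 1), (15, 11), (16, 11), (4, 11), (8, 1)} (4 duplicate(s) eliminated).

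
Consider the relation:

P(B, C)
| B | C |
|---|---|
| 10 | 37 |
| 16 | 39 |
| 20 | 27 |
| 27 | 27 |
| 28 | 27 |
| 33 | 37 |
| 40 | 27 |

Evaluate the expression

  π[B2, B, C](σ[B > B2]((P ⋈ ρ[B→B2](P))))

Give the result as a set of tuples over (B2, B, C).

ρ[B→B2]: schema becomes (B2, C); tuples unchanged.
Natural join on C: {(10, 37, 10), (10, 37, 33), (16, 39, 16), (20, 27, 20), (20, 27, 27), (20, 27, 28), (20, 27, 40), (27, 27, 20), (27, 27, 27), (27, 27, 28), (27, 27, 40), (28, 27, 20), (28, 27, 27), (28, 27, 28), (28, 27, 40), (33, 37, 10), (33, 37, 33), (40, 27, 20), (40, 27, 27), (40, 27, 28), (40, 27, 40)}
σ[B > B2]: keep tuples satisfying B > B2 → {(27, 27, 20), (28, 27, 20), (28, 27, 27), (33, 37, 10), (40, 27, 20), (40, 27, 27), (40, 27, 28)}
π_{B2, B, C} gives {(10, 33, 37), (20, 27, 27), (20, 28, 27), (20, 40, 27), (27, 28, 27), (27, 40, 27), (28, 40, 27)}.

{(10, 33, 37), (20, 27, 27), (20, 28, 27), (20, 40, 27), (27, 28, 27), (27, 40, 27), (28, 40, 27)}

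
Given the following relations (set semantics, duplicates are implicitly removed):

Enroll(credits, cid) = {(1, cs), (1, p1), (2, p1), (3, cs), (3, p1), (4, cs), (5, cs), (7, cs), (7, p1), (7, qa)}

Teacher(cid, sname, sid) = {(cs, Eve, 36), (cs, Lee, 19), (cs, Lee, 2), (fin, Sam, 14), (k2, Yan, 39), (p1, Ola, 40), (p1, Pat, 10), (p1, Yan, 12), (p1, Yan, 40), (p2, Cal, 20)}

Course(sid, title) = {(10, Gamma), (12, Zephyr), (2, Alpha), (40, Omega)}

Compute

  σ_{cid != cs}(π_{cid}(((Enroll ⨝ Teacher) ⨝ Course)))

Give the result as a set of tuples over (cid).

Natural join on cid: {(1, cs, Eve, 36), (1, cs, Lee, 19), (1, cs, Lee, 2), (1, p1, Ola, 40), (1, p1, Pat, 10), (1, p1, Yan, 12), (1, p1, Yan, 40), (2, p1, Ola, 40), (2, p1, Pat, 10), (2, p1, Yan, 12), (2, p1, Yan, 40), (3, cs, Eve, 36), (3, cs, Lee, 19), (3, cs, Lee, 2), (3, p1, Ola, 40), (3, p1, Pat, 10), (3, p1, Yan, 12), (3, p1, Yan, 40), (4, cs, Eve, 36), (4, cs, Lee, 19), (4, cs, Lee, 2), (5, cs, Eve, 36), (5, cs, Lee, 19), (5, cs, Lee, 2), (7, cs, Eve, 36), (7, cs, Lee, 19), (7, cs, Lee, 2), (7, p1, Ola, 40), (7, p1, Pat, 10), (7, p1, Yan, 12), (7, p1, Yan, 40)}
Natural join on sid: {(1, cs, Lee, 2, Alpha), (1, p1, Ola, 40, Omega), (1, p1, Pat, 10, Gamma), (1, p1, Yan, 12, Zephyr), (1, p1, Yan, 40, Omega), (2, p1, Ola, 40, Omega), (2, p1, Pat, 10, Gamma), (2, p1, Yan, 12, Zephyr), (2, p1, Yan, 40, Omega), (3, cs, Lee, 2, Alpha), (3, p1, Ola, 40, Omega), (3, p1, Pat, 10, Gamma), (3, p1, Yan, 12, Zephyr), (3, p1, Yan, 40, Omega), (4, cs, Lee, 2, Alpha), (5, cs, Lee, 2, Alpha), (7, cs, Lee, 2, Alpha), (7, p1, Ola, 40, Omega), (7, p1, Pat, 10, Gamma), (7, p1, Yan, 12, Zephyr), (7, p1, Yan, 40, Omega)}
π[cid]: project onto (cid) (19 duplicate(s) eliminated) → {cs, p1}
σ[cid != cs]: keep tuples satisfying cid != cs → {p1}

{p1}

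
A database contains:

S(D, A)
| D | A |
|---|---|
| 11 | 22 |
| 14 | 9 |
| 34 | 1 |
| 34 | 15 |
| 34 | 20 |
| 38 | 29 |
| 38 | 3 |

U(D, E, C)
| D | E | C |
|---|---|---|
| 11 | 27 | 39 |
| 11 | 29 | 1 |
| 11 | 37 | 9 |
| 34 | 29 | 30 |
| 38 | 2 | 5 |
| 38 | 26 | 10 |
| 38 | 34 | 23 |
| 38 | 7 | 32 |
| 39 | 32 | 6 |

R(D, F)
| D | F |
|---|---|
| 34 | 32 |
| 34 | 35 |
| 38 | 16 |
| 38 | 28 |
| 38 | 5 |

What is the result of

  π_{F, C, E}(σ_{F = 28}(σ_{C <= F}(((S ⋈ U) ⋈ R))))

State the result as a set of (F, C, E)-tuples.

Natural join on D: {(11, 22, 27, 39), (11, 22, 29, 1), (11, 22, 37, 9), (34, 1, 29, 30), (34, 15, 29, 30), (34, 20, 29, 30), (38, 29, 2, 5), (38, 29, 26, 10), (38, 29, 34, 23), (38, 29, 7, 32), (38, 3, 2, 5), (38, 3, 26, 10), (38, 3, 34, 23), (38, 3, 7, 32)}
Natural join on D: {(34, 1, 29, 30, 32), (34, 1, 29, 30, 35), (34, 15, 29, 30, 32), (34, 15, 29, 30, 35), (34, 20, 29, 30, 32), (34, 20, 29, 30, 35), (38, 29, 2, 5, 16), (38, 29, 2, 5, 28), (38, 29, 2, 5, 5), (38, 29, 26, 10, 16), (38, 29, 26, 10, 28), (38, 29, 26, 10, 5), (38, 29, 34, 23, 16), (38, 29, 34, 23, 28), (38, 29, 34, 23, 5), (38, 29, 7, 32, 16), (38, 29, 7, 32, 28), (38, 29, 7, 32, 5), (38, 3, 2, 5, 16), (38, 3, 2, 5, 28), (38, 3, 2, 5, 5), (38, 3, 26, 10, 16), (38, 3, 26, 10, 28), (38, 3, 26, 10, 5), (38, 3, 34, 23, 16), (38, 3, 34, 23, 28), (38, 3, 34, 23, 5), (38, 3, 7, 32, 16), (38, 3, 7, 32, 28), (38, 3, 7, 32, 5)}
Filtering on C <= F leaves {(34, 1, 29, 30, 32), (34, 1, 29, 30, 35), (34, 15, 29, 30, 32), (34, 15, 29, 30, 35), (34, 20, 29, 30, 32), (34, 20, 29, 30, 35), (38, 29, 2, 5, 16), (38, 29, 2, 5, 28), (38, 29, 2, 5, 5), (38, 29, 26, 10, 16), (38, 29, 26, 10, 28), (38, 29, 34, 23, 28), (38, 3, 2, 5, 16), (38, 3, 2, 5, 28), (38, 3, 2, 5, 5), (38, 3, 26, 10, 16), (38, 3, 26, 10, 28), (38, 3, 34, 23, 28)}.
Filtering on F = 28 leaves {(38, 29, 2, 5, 28), (38, 29, 26, 10, 28), (38, 29, 34, 23, 28), (38, 3, 2, 5, 28), (38, 3, 26, 10, 28), (38, 3, 34, 23, 28)}.
Projecting to F, C, E (3 duplicate(s) eliminated): {(28, 10, 26), (28, 23, 34), (28, 5, 2)}

{(28, 10, 26), (28, 23, 34), (28, 5, 2)}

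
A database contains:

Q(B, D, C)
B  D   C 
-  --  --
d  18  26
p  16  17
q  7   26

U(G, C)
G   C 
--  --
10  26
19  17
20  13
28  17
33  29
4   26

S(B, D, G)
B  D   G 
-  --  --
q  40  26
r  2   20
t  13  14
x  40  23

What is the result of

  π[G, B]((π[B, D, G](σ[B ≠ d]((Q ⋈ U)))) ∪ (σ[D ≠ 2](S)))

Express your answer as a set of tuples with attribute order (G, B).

Q ⋈ U (natural join on C): {(d, 18, 26, 10), (d, 18, 26, 4), (p, 16, 17, 19), (p, 16, 17, 28), (q, 7, 26, 10), (q, 7, 26, 4)}
Filtering on B ≠ d leaves {(p, 16, 17, 19), (p, 16, 17, 28), (q, 7, 26, 10), (q, 7, 26, 4)}.
Projecting to B, D, G: {(p, 16, 19), (p, 16, 28), (q, 7, 10), (q, 7, 4)}
Filtering on D ≠ 2 leaves {(q, 40, 26), (t, 13, 14), (x, 40, 23)}.
Union: {(p, 16, 19), (p, 16, 28), (q, 7, 10), (q, 7, 4)} with {(q, 40, 26), (t, 13, 14), (x, 40, 23)} → {(p, 16, 19), (p, 16, 28), (q, 40, 26), (q, 7, 10), (q, 7, 4), (t, 13, 14), (x, 40, 23)}
Projecting to G, B: {(10, q), (14, t), (19, p), (23, x), (26, q), (28, p), (4, q)}

{(10, q), (14, t), (19, p), (23, x), (26, q), (28, p), (4, q)}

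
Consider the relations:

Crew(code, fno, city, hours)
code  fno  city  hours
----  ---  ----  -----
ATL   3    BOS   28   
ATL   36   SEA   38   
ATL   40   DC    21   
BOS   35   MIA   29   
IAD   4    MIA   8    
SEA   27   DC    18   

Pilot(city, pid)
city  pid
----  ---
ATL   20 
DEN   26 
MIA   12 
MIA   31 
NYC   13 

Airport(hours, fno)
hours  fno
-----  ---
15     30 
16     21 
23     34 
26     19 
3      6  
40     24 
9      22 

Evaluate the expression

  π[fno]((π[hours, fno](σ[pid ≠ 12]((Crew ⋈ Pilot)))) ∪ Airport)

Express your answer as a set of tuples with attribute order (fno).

{19, 21, 22, 24, 30, 34, 35, 4, 6}

Joining Crew and Pilot on city yields {(BOS, 35, MIA, 29, 12), (BOS, 35, MIA, 29, 31), (IAD, 4, MIA, 8, 12), (IAD, 4, MIA, 8, 31)}.
Apply σ_{pid ≠ 12}; surviving tuples: {(BOS, 35, MIA, 29, 31), (IAD, 4, MIA, 8, 31)}
Projecting to hours, fno: {(29, 35), (8, 4)}
Taking the union: {(15, 30), (16, 21), (23, 34), (26, 19), (29, 35), (3, 6), (40, 24), (8, 4), (9, 22)}
Projecting to fno: {19, 21, 22, 24, 30, 34, 35, 4, 6}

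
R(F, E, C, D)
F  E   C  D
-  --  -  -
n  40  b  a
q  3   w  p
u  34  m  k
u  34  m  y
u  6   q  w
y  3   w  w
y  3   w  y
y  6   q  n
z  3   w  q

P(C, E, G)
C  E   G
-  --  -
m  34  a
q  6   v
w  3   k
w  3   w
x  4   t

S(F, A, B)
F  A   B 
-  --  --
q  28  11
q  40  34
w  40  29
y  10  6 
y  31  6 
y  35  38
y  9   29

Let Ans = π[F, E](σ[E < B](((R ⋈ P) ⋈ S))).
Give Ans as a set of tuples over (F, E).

Natural join on E, C: {(q, 3, w, p, k), (q, 3, w, p, w), (u, 34, m, k, a), (u, 34, m, y, a), (u, 6, q, w, v), (y, 3, w, w, k), (y, 3, w, w, w), (y, 3, w, y, k), (y, 3, w, y, w), (y, 6, q, n, v), (z, 3, w, q, k), (z, 3, w, q, w)}
Natural join on F: {(q, 3, w, p, k, 28, 11), (q, 3, w, p, k, 40, 34), (q, 3, w, p, w, 28, 11), (q, 3, w, p, w, 40, 34), (y, 3, w, w, k, 10, 6), (y, 3, w, w, k, 31, 6), (y, 3, w, w, k, 35, 38), (y, 3, w, w, k, 9, 29), (y, 3, w, w, w, 10, 6), (y, 3, w, w, w, 31, 6), (y, 3, w, w, w, 35, 38), (y, 3, w, w, w, 9, 29), (y, 3, w, y, k, 10, 6), (y, 3, w, y, k, 31, 6), (y, 3, w, y, k, 35, 38), (y, 3, w, y, k, 9, 29), (y, 3, w, y, w, 10, 6), (y, 3, w, y, w, 31, 6), (y, 3, w, y, w, 35, 38), (y, 3, w, y, w, 9, 29), (y, 6, q, n, v, 10, 6), (y, 6, q, n, v, 31, 6), (y, 6, q, n, v, 35, 38), (y, 6, q, n, v, 9, 29)}
Apply σ_{E < B}; surviving tuples: {(q, 3, w, p, k, 28, 11), (q, 3, w, p, k, 40, 34), (q, 3, w, p, w, 28, 11), (q, 3, w, p, w, 40, 34), (y, 3, w, w, k, 10, 6), (y, 3, w, w, k, 31, 6), (y, 3, w, w, k, 35, 38), (y, 3, w, w, k, 9, 29), (y, 3, w, w, w, 10, 6), (y, 3, w, w, w, 31, 6), (y, 3, w, w, w, 35, 38), (y, 3, w, w, w, 9, 29), (y, 3, w, y, k, 10, 6), (y, 3, w, y, k, 31, 6), (y, 3, w, y, k, 35, 38), (y, 3, w, y, k, 9, 29), (y, 3, w, y, w, 10, 6), (y, 3, w, y, w, 31, 6), (y, 3, w, y, w, 35, 38), (y, 3, w, y, w, 9, 29), (y, 6, q, n, v, 35, 38), (y, 6, q, n, v, 9, 29)}
π_{F, E} gives {(q, 3), (y, 3), (y, 6)} (19 duplicate(s) eliminated).

{(q, 3), (y, 3), (y, 6)}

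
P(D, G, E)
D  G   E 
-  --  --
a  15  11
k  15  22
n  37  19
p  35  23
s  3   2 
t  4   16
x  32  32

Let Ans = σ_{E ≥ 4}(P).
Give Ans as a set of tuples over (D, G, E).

{(a, 15, 11), (k, 15, 22), (n, 37, 19), (p, 35, 23), (t, 4, 16), (x, 32, 32)}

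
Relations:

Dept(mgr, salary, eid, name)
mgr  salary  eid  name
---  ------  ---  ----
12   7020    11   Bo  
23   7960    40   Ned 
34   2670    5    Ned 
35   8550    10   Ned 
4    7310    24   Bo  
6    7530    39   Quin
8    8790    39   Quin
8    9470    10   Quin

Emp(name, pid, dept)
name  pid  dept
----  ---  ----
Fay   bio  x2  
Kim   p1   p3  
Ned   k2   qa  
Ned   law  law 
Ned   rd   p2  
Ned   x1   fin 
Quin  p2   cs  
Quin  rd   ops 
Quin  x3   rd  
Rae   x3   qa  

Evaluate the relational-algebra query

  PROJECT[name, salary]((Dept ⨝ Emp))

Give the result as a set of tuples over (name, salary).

{(Ned, 2670), (Ned, 7960), (Ned, 8550), (Quin, 7530), (Quin, 8790), (Quin, 9470)}

Dept ⋈ Emp (natural join on name): {(23, 7960, 40, Ned, k2, qa), (23, 7960, 40, Ned, law, law), (23, 7960, 40, Ned, rd, p2), (23, 7960, 40, Ned, x1, fin), (34, 2670, 5, Ned, k2, qa), (34, 2670, 5, Ned, law, law), (34, 2670, 5, Ned, rd, p2), (34, 2670, 5, Ned, x1, fin), (35, 8550, 10, Ned, k2, qa), (35, 8550, 10, Ned, law, law), (35, 8550, 10, Ned, rd, p2), (35, 8550, 10, Ned, x1, fin), (6, 7530, 39, Quin, p2, cs), (6, 7530, 39, Quin, rd, ops), (6, 7530, 39, Quin, x3, rd), (8, 8790, 39, Quin, p2, cs), (8, 8790, 39, Quin, rd, ops), (8, 8790, 39, Quin, x3, rd), (8, 9470, 10, Quin, p2, cs), (8, 9470, 10, Quin, rd, ops), (8, 9470, 10, Quin, x3, rd)}
π[name, salary]: project onto (name, salary) (15 duplicate(s) eliminated) → {(Ned, 2670), (Ned, 7960), (Ned, 8550), (Quin, 7530), (Quin, 8790), (Quin, 9470)}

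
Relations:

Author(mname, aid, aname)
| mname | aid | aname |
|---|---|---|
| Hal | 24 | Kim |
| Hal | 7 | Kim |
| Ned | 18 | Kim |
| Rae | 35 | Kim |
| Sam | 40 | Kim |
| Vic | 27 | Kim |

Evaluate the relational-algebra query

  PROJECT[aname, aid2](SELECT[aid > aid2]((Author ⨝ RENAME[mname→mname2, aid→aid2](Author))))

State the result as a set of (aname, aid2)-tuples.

ρ[mname→mname2, aid→aid2]: schema becomes (mname2, aid2, aname); tuples unchanged.
Joining Author and RENAME[mname→mname2, aid→aid2](Author) on aname yields {(Hal, 24, Kim, Hal, 24), (Hal, 24, Kim, Hal, 7), (Hal, 24, Kim, Ned, 18), (Hal, 24, Kim, Rae, 35), (Hal, 24, Kim, Sam, 40), (Hal, 24, Kim, Vic, 27), (Hal, 7, Kim, Hal, 24), (Hal, 7, Kim, Hal, 7), (Hal, 7, Kim, Ned, 18), (Hal, 7, Kim, Rae, 35), (Hal, 7, Kim, Sam, 40), (Hal, 7, Kim, Vic, 27), (Ned, 18, Kim, Hal, 24), (Ned, 18, Kim, Hal, 7), (Ned, 18, Kim, Ned, 18), (Ned, 18, Kim, Rae, 35), (Ned, 18, Kim, Sam, 40), (Ned, 18, Kim, Vic, 27), (Rae, 35, Kim, Hal, 24), (Rae, 35, Kim, Hal, 7), (Rae, 35, Kim, Ned, 18), (Rae, 35, Kim, Rae, 35), (Rae, 35, Kim, Sam, 40), (Rae, 35, Kim, Vic, 27), (Sam, 40, Kim, Hal, 24), (Sam, 40, Kim, Hal, 7), (Sam, 40, Kim, Ned, 18), (Sam, 40, Kim, Rae, 35), (Sam, 40, Kim, Sam, 40), (Sam, 40, Kim, Vic, 27), (Vic, 27, Kim, Hal, 24), (Vic, 27, Kim, Hal, 7), (Vic, 27, Kim, Ned, 18), (Vic, 27, Kim, Rae, 35), (Vic, 27, Kim, Sam, 40), (Vic, 27, Kim, Vic, 27)}.
Apply σ_{aid > aid2}; surviving tuples: {(Hal, 24, Kim, Hal, 7), (Hal, 24, Kim, Ned, 18), (Ned, 18, Kim, Hal, 7), (Rae, 35, Kim, Hal, 24), (Rae, 35, Kim, Hal, 7), (Rae, 35, Kim, Ned, 18), (Rae, 35, Kim, Vic, 27), (Sam, 40, Kim, Hal, 24), (Sam, 40, Kim, Hal, 7), (Sam, 40, Kim, Ned, 18), (Sam, 40, Kim, Rae, 35), (Sam, 40, Kim, Vic, 27), (Vic, 27, Kim, Hal, 24), (Vic, 27, Kim, Hal, 7), (Vic, 27, Kim, Ned, 18)}
π[aname, aid2]: project onto (aname, aid2) (10 duplicate(s) eliminated) → {(Kim, 18), (Kim, 24), (Kim, 27), (Kim, 35), (Kim, 7)}

{(Kim, 18), (Kim, 24), (Kim, 27), (Kim, 35), (Kim, 7)}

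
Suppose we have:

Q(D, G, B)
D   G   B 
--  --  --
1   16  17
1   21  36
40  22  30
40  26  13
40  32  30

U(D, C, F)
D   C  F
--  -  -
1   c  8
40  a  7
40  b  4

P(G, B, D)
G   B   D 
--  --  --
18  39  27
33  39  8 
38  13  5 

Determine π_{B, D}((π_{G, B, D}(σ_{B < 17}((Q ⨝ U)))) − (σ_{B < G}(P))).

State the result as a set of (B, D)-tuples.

{(13, 40)}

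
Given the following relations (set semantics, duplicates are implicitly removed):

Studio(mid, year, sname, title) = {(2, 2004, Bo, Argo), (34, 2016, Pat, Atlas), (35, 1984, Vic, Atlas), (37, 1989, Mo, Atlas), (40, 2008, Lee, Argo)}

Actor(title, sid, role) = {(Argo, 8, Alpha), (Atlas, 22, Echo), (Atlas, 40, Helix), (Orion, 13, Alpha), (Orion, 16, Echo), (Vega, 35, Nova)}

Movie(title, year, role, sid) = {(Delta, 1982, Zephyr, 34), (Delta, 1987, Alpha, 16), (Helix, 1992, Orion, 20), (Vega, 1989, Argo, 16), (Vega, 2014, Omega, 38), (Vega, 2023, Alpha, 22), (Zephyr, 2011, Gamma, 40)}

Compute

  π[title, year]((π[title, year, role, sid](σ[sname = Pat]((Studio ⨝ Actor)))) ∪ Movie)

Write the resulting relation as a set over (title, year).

{(Atlas, 2016), (Delta, 1982), (Delta, 1987), (Helix, 1992), (Vega, 1989), (Vega, 2014), (Vega, 2023), (Zephyr, 2011)}

Studio ⋈ Actor (natural join on title): {(2, 2004, Bo, Argo, 8, Alpha), (34, 2016, Pat, Atlas, 22, Echo), (34, 2016, Pat, Atlas, 40, Helix), (35, 1984, Vic, Atlas, 22, Echo), (35, 1984, Vic, Atlas, 40, Helix), (37, 1989, Mo, Atlas, 22, Echo), (37, 1989, Mo, Atlas, 40, Helix), (40, 2008, Lee, Argo, 8, Alpha)}
Filtering on sname = Pat leaves {(34, 2016, Pat, Atlas, 22, Echo), (34, 2016, Pat, Atlas, 40, Helix)}.
π[title, year, role, sid]: project onto (title, year, role, sid) → {(Atlas, 2016, Echo, 22), (Atlas, 2016, Helix, 40)}
Set union of the two operands is {(Atlas, 2016, Echo, 22), (Atlas, 2016, Helix, 40), (Delta, 1982, Zephyr, 34), (Delta, 1987, Alpha, 16), (Helix, 1992, Orion, 20), (Vega, 1989, Argo, 16), (Vega, 2014, Omega, 38), (Vega, 2023, Alpha, 22), (Zephyr, 2011, Gamma, 40)}.
π[title, year]: project onto (title, year) (1 duplicate(s) eliminated) → {(Atlas, 2016), (Delta, 1982), (Delta, 1987), (Helix, 1992), (Vega, 1989), (Vega, 2014), (Vega, 2023), (Zephyr, 2011)}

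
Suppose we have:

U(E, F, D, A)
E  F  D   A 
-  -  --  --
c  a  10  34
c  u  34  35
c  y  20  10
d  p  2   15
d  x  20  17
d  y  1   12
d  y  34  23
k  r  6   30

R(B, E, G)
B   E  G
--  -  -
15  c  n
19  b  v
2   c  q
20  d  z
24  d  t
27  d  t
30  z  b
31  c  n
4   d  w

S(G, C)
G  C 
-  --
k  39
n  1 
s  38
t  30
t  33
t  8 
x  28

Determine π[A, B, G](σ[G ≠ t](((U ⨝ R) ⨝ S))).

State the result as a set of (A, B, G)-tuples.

Natural join on E: {(c, a, 10, 34, 15, n), (c, a, 10, 34, 2, q), (c, a, 10, 34, 31, n), (c, u, 34, 35, 15, n), (c, u, 34, 35, 2, q), (c, u, 34, 35, 31, n), (c, y, 20, 10, 15, n), (c, y, 20, 10, 2, q), (c, y, 20, 10, 31, n), (d, p, 2, 15, 20, z), (d, p, 2, 15, 24, t), (d, p, 2, 15, 27, t), (d, p, 2, 15, 4, w), (d, x, 20, 17, 20, z), (d, x, 20, 17, 24, t), (d, x, 20, 17, 27, t), (d, x, 20, 17, 4, w), (d, y, 1, 12, 20, z), (d, y, 1, 12, 24, t), (d, y, 1, 12, 27, t), (d, y, 1, 12, 4, w), (d, y, 34, 23, 20, z), (d, y, 34, 23, 24, t), (d, y, 34, 23, 27, t), (d, y, 34, 23, 4, w)}
Natural join on G: {(c, a, 10, 34, 15, n, 1), (c, a, 10, 34, 31, n, 1), (c, u, 34, 35, 15, n, 1), (c, u, 34, 35, 31, n, 1), (c, y, 20, 10, 15, n, 1), (c, y, 20, 10, 31, n, 1), (d, p, 2, 15, 24, t, 30), (d, p, 2, 15, 24, t, 33), (d, p, 2, 15, 24, t, 8), (d, p, 2, 15, 27, t, 30), (d, p, 2, 15, 27, t, 33), (d, p, 2, 15, 27, t, 8), (d, x, 20, 17, 24, t, 30), (d, x, 20, 17, 24, t, 33), (d, x, 20, 17, 24, t, 8), (d, x, 20, 17, 27, t, 30), (d, x, 20, 17, 27, t, 33), (d, x, 20, 17, 27, t, 8), (d, y, 1, 12, 24, t, 30), (d, y, 1, 12, 24, t, 33), (d, y, 1, 12, 24, t, 8), (d, y, 1, 12, 27, t, 30), (d, y, 1, 12, 27, t, 33), (d, y, 1, 12, 27, t, 8), (d, y, 34, 23, 24, t, 30), (d, y, 34, 23, 24, t, 33), (d, y, 34, 23, 24, t, 8), (d, y, 34, 23, 27, t, 30), (d, y, 34, 23, 27, t, 33), (d, y, 34, 23, 27, t, 8)}
Selection G ≠ t: {(c, a, 10, 34, 15, n, 1), (c, a, 10, 34, 31, n, 1), (c, u, 34, 35, 15, n, 1), (c, u, 34, 35, 31, n, 1), (c, y, 20, 10, 15, n, 1), (c, y, 20, 10, 31, n, 1)}
Projecting to A, B, G: {(10, 15, n), (10, 31, n), (34, 15, n), (34, 31, n), (35, 15, n), (35, 31, n)}

{(10, 15, n), (10, 31, n), (34, 15, n), (34, 31, n), (35, 15, n), (35, 31, n)}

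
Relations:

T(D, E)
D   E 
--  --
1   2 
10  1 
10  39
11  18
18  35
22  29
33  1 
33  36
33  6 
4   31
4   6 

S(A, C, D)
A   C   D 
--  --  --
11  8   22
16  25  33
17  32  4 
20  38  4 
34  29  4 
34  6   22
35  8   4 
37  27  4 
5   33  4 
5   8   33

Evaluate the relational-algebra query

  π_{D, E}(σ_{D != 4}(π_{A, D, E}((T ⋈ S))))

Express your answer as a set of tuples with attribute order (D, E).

{(22, 29), (33, 1), (33, 36), (33, 6)}

T ⋈ S (natural join on D): {(22, 29, 11, 8), (22, 29, 34, 6), (33, 1, 16, 25), (33, 1, 5, 8), (33, 36, 16, 25), (33, 36, 5, 8), (33, 6, 16, 25), (33, 6, 5, 8), (4, 31, 17, 32), (4, 31, 20, 38), (4, 31, 34, 29), (4, 31, 35, 8), (4, 31, 37, 27), (4, 31, 5, 33), (4, 6, 17, 32), (4, 6, 20, 38), (4, 6, 34, 29), (4, 6, 35, 8), (4, 6, 37, 27), (4, 6, 5, 33)}
Keep only column(s) A, D, E: {(11, 22, 29), (16, 33, 1), (16, 33, 36), (16, 33, 6), (17, 4, 31), (17, 4, 6), (20, 4, 31), (20, 4, 6), (34, 22, 29), (34, 4, 31), (34, 4, 6), (35, 4, 31), (35, 4, 6), (37, 4, 31), (37, 4, 6), (5, 33, 1), (5, 33, 36), (5, 33, 6), (5, 4, 31), (5, 4, 6)}
Apply σ_{D != 4}; surviving tuples: {(11, 22, 29), (16, 33, 1), (16, 33, 36), (16, 33, 6), (34, 22, 29), (5, 33, 1), (5, 33, 36), (5, 33, 6)}
Keep only column(s) D, E (4 duplicate(s) eliminated): {(22, 29), (33, 1), (33, 36), (33, 6)}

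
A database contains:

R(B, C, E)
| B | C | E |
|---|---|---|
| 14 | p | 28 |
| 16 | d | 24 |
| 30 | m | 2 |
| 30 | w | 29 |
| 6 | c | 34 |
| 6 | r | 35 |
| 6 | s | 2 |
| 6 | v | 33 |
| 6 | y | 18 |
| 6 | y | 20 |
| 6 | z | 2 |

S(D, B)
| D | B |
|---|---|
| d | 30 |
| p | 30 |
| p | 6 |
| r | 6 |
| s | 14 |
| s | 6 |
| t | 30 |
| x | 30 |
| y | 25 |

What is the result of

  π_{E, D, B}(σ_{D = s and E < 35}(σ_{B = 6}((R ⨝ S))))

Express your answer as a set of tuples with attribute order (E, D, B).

Natural join on B: {(14, p, 28, s), (30, m, 2, d), (30, m, 2, p), (30, m, 2, t), (30, m, 2, x), (30, w, 29, d), (30, w, 29, p), (30, w, 29, t), (30, w, 29, x), (6, c, 34, p), (6, c, 34, r), (6, c, 34, s), (6, r, 35, p), (6, r, 35, r), (6, r, 35, s), (6, s, 2, p), (6, s, 2, r), (6, s, 2, s), (6, v, 33, p), (6, v, 33, r), (6, v, 33, s), (6, y, 18, p), (6, y, 18, r), (6, y, 18, s), (6, y, 20, p), (6, y, 20, r), (6, y, 20, s), (6, z, 2, p), (6, z, 2, r), (6, z, 2, s)}
σ[B = 6]: keep tuples satisfying B = 6 → {(6, c, 34, p), (6, c, 34, r), (6, c, 34, s), (6, r, 35, p), (6, r, 35, r), (6, r, 35, s), (6, s, 2, p), (6, s, 2, r), (6, s, 2, s), (6, v, 33, p), (6, v, 33, r), (6, v, 33, s), (6, y, 18, p), (6, y, 18, r), (6, y, 18, s), (6, y, 20, p), (6, y, 20, r), (6, y, 20, s), (6, z, 2, p), (6, z, 2, r), (6, z, 2, s)}
σ[D = s and E < 35]: keep tuples satisfying D = s and E < 35 → {(6, c, 34, s), (6, s, 2, s), (6, v, 33, s), (6, y, 18, s), (6, y, 20, s), (6, z, 2, s)}
Keep only column(s) E, D, B (1 duplicate(s) eliminated): {(18, s, 6), (2, s, 6), (20, s, 6), (33, s, 6), (34, s, 6)}

{(18, s, 6), (2, s, 6), (20, s, 6), (33, s, 6), (34, s, 6)}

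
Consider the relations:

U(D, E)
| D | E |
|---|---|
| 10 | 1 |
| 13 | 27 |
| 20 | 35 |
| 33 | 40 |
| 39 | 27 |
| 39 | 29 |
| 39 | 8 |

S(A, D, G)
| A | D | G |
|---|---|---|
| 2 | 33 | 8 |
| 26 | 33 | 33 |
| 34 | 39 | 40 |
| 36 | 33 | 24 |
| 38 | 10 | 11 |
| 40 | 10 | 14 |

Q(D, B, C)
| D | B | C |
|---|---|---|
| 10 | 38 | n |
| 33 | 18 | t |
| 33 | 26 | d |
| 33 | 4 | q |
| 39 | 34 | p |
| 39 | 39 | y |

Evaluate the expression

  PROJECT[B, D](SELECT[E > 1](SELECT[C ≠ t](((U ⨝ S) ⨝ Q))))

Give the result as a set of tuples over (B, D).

{(26, 33), (34, 39), (39, 39), (4, 33)}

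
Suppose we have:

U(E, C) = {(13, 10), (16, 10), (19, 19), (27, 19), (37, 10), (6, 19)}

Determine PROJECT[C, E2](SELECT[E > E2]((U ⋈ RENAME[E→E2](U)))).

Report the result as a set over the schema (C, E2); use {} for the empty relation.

{(10, 13), (10, 16), (19, 19), (19, 6)}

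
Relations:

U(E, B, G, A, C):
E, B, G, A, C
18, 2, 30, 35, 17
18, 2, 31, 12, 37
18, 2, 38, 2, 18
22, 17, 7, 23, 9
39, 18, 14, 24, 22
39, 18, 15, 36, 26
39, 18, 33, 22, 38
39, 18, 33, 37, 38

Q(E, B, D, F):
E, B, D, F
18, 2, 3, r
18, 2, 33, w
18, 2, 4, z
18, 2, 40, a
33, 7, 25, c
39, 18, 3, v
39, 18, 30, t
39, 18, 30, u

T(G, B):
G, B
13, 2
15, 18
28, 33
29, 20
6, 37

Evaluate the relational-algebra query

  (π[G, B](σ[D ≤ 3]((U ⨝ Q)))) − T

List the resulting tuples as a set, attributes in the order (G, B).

U ⋈ Q (natural join on E, B): {(18, 2, 30, 35, 17, 3, r), (18, 2, 30, 35, 17, 33, w), (18, 2, 30, 35, 17, 4, z), (18, 2, 30, 35, 17, 40, a), (18, 2, 31, 12, 37, 3, r), (18, 2, 31, 12, 37, 33, w), (18, 2, 31, 12, 37, 4, z), (18, 2, 31, 12, 37, 40, a), (18, 2, 38, 2, 18, 3, r), (18, 2, 38, 2, 18, 33, w), (18, 2, 38, 2, 18, 4, z), (18, 2, 38, 2, 18, 40, a), (39, 18, 14, 24, 22, 3, v), (39, 18, 14, 24, 22, 30, t), (39, 18, 14, 24, 22, 30, u), (39, 18, 15, 36, 26, 3, v), (39, 18, 15, 36, 26, 30, t), (39, 18, 15, 36, 26, 30, u), (39, 18, 33, 22, 38, 3, v), (39, 18, 33, 22, 38, 30, t), (39, 18, 33, 22, 38, 30, u), (39, 18, 33, 37, 38, 3, v), (39, 18, 33, 37, 38, 30, t), (39, 18, 33, 37, 38, 30, u)}
Filtering on D ≤ 3 leaves {(18, 2, 30, 35, 17, 3, r), (18, 2, 31, 12, 37, 3, r), (18, 2, 38, 2, 18, 3, r), (39, 18, 14, 24, 22, 3, v), (39, 18, 15, 36, 26, 3, v), (39, 18, 33, 22, 38, 3, v), (39, 18, 33, 37, 38, 3, v)}.
π[G, B]: project onto (G, B) (1 duplicate(s) eliminated) → {(14, 18), (15, 18), (30, 2), (31, 2), (33, 18), (38, 2)}
Difference: {(14, 18), (15, 18), (30, 2), (31, 2), (33, 18), (38, 2)} with {(13, 2), (15, 18), (28, 33), (29, 20), (6, 37)} → {(14, 18), (30, 2), (31, 2), (33, 18), (38, 2)}

{(14, 18), (30, 2), (31, 2), (33, 18), (38, 2)}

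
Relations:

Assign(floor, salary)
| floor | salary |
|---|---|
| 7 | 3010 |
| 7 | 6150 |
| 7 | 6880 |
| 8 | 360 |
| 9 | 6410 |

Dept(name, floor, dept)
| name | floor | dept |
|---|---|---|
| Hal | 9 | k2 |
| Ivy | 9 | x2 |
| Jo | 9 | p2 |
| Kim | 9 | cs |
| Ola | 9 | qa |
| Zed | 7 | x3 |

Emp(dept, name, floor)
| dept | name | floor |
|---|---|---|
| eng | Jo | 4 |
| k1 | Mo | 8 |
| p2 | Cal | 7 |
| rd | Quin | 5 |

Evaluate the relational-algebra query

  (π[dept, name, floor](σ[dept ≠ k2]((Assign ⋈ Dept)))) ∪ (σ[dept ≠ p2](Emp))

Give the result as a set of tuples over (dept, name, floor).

{(cs, Kim, 9), (eng, Jo, 4), (k1, Mo, 8), (p2, Jo, 9), (qa, Ola, 9), (rd, Quin, 5), (x2, Ivy, 9), (x3, Zed, 7)}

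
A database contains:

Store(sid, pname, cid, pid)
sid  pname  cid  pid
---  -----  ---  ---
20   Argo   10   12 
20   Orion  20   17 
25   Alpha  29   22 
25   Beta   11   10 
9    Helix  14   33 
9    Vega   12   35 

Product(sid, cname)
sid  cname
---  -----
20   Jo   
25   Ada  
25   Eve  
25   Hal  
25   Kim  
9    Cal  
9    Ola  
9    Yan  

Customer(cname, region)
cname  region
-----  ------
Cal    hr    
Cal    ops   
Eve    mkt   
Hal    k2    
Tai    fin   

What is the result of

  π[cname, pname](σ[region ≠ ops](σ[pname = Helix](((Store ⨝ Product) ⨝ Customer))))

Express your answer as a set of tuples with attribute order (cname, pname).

{(Cal, Helix)}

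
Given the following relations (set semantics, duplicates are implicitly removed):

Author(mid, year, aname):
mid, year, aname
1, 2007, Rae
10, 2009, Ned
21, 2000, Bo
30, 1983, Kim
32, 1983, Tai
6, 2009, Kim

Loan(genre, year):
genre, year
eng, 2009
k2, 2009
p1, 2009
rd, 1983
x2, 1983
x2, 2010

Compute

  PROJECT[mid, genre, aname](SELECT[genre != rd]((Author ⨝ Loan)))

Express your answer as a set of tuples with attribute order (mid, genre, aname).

{(10, eng, Ned), (10, k2, Ned), (10, p1, Ned), (30, x2, Kim), (32, x2, Tai), (6, eng, Kim), (6, k2, Kim), (6, p1, Kim)}

Joining Author and Loan on year yields {(10, 2009, Ned, eng), (10, 2009, Ned, k2), (10, 2009, Ned, p1), (30, 1983, Kim, rd), (30, 1983, Kim, x2), (32, 1983, Tai, rd), (32, 1983, Tai, x2), (6, 2009, Kim, eng), (6, 2009, Kim, k2), (6, 2009, Kim, p1)}.
σ[genre != rd]: keep tuples satisfying genre != rd → {(10, 2009, Ned, eng), (10, 2009, Ned, k2), (10, 2009, Ned, p1), (30, 1983, Kim, x2), (32, 1983, Tai, x2), (6, 2009, Kim, eng), (6, 2009, Kim, k2), (6, 2009, Kim, p1)}
Keep only column(s) mid, genre, aname: {(10, eng, Ned), (10, k2, Ned), (10, p1, Ned), (30, x2, Kim), (32, x2, Tai), (6, eng, Kim), (6, k2, Kim), (6, p1, Kim)}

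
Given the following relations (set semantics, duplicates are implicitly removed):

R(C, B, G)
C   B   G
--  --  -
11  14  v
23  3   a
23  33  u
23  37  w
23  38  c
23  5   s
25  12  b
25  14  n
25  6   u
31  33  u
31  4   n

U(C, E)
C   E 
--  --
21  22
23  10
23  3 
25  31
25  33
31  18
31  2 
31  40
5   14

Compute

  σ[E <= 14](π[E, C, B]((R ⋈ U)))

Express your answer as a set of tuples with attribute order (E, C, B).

R ⋈ U (natural join on C): {(23, 3, a, 10), (23, 3, a, 3), (23, 33, u, 10), (23, 33, u, 3), (23, 37, w, 10), (23, 37, w, 3), (23, 38, c, 10), (23, 38, c, 3), (23, 5, s, 10), (23, 5, s, 3), (25, 12, b, 31), (25, 12, b, 33), (25, 14, n, 31), (25, 14, n, 33), (25, 6, u, 31), (25, 6, u, 33), (31, 33, u, 18), (31, 33, u, 2), (31, 33, u, 40), (31, 4, n, 18), (31, 4, n, 2), (31, 4, n, 40)}
Keep only column(s) E, C, B: {(10, 23, 3), (10, 23, 33), (10, 23, 37), (10, 23, 38), (10, 23, 5), (18, 31, 33), (18, 31, 4), (2, 31, 33), (2, 31, 4), (3, 23, 3), (3, 23, 33), (3, 23, 37), (3, 23, 38), (3, 23, 5), (31, 25, 12), (31, 25, 14), (31, 25, 6), (33, 25, 12), (33, 25, 14), (33, 25, 6), (40, 31, 33), (40, 31, 4)}
Filtering on E <= 14 leaves {(10, 23, 3), (10, 23, 33), (10, 23, 37), (10, 23, 38), (10, 23, 5), (2, 31, 33), (2, 31, 4), (3, 23, 3), (3, 23, 33), (3, 23, 37), (3, 23, 38), (3, 23, 5)}.

{(10, 23, 3), (10, 23, 33), (10, 23, 37), (10, 23, 38), (10, 23, 5), (2, 31, 33), (2, 31, 4), (3, 23, 3), (3, 23, 33), (3, 23, 37), (3, 23, 38), (3, 23, 5)}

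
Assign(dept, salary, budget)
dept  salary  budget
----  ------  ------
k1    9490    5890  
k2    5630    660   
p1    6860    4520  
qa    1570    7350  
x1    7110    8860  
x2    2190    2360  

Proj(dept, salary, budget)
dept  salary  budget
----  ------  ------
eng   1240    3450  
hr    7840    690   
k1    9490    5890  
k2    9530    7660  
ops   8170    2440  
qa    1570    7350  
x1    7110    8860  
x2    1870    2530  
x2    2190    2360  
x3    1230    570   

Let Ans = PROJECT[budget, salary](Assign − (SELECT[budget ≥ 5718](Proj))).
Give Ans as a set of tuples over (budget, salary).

{(2360, 2190), (4520, 6860), (660, 5630)}

σ[budget ≥ 5718]: keep tuples satisfying budget ≥ 5718 → {(k1, 9490, 5890), (k2, 9530, 7660), (qa, 1570, 7350), (x1, 7110, 8860)}
Difference: {(k1, 9490, 5890), (k2, 5630, 660), (p1, 6860, 4520), (qa, 1570, 7350), (x1, 7110, 8860), (x2, 2190, 2360)} with {(k1, 9490, 5890), (k2, 9530, 7660), (qa, 1570, 7350), (x1, 7110, 8860)} → {(k2, 5630, 660), (p1, 6860, 4520), (x2, 2190, 2360)}
π_{budget, salary} gives {(2360, 2190), (4520, 6860), (660, 5630)}.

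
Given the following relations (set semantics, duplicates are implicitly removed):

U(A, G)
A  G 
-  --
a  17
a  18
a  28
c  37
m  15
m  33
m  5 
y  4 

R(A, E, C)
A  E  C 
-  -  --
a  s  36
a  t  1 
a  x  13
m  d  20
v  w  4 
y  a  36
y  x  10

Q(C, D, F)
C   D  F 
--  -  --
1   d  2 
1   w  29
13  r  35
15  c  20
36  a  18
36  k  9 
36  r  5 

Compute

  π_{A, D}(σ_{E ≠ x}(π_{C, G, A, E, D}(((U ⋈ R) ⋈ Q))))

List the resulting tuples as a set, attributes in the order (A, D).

{(a, a), (a, d), (a, k), (a, r), (a, w), (y, a), (y, k), (y, r)}

Natural join on A: {(a, 17, s, 36), (a, 17, t, 1), (a, 17, x, 13), (a, 18, s, 36), (a, 18, t, 1), (a, 18, x, 13), (a, 28, s, 36), (a, 28, t, 1), (a, 28, x, 13), (m, 15, d, 20), (m, 33, d, 20), (m, 5, d, 20), (y, 4, a, 36), (y, 4, x, 10)}
Natural join on C: {(a, 17, s, 36, a, 18), (a, 17, s, 36, k, 9), (a, 17, s, 36, r, 5), (a, 17, t, 1, d, 2), (a, 17, t, 1, w, 29), (a, 17, x, 13, r, 35), (a, 18, s, 36, a, 18), (a, 18, s, 36, k, 9), (a, 18, s, 36, r, 5), (a, 18, t, 1, d, 2), (a, 18, t, 1, w, 29), (a, 18, x, 13, r, 35), (a, 28, s, 36, a, 18), (a, 28, s, 36, k, 9), (a, 28, s, 36, r, 5), (a, 28, t, 1, d, 2), (a, 28, t, 1, w, 29), (a, 28, x, 13, r, 35), (y, 4, a, 36, a, 18), (y, 4, a, 36, k, 9), (y, 4, a, 36, r, 5)}
Projecting to C, G, A, E, D: {(1, 17, a, t, d), (1, 17, a, t, w), (1, 18, a, t, d), (1, 18, a, t, w), (1, 28, a, t, d), (1, 28, a, t, w), (13, 17, a, x, r), (13, 18, a, x, r), (13, 28, a, x, r), (36, 17, a, s, a), (36, 17, a, s, k), (36, 17, a, s, r), (36, 18, a, s, a), (36, 18, a, s, k), (36, 18, a, s, r), (36, 28, a, s, a), (36, 28, a, s, k), (36, 28, a, s, r), (36, 4, y, a, a), (36, 4, y, a, k), (36, 4, y, a, r)}
Selection E ≠ x: {(1, 17, a, t, d), (1, 17, a, t, w), (1, 18, a, t, d), (1, 18, a, t, w), (1, 28, a, t, d), (1, 28, a, t, w), (36, 17, a, s, a), (36, 17, a, s, k), (36, 17, a, s, r), (36, 18, a, s, a), (36, 18, a, s, k), (36, 18, a, s, r), (36, 28, a, s, a), (36, 28, a, s, k), (36, 28, a, s, r), (36, 4, y, a, a), (36, 4, y, a, k), (36, 4, y, a, r)}
Projecting to A, D (10 duplicate(s) eliminated): {(a, a), (a, d), (a, k), (a, r), (a, w), (y, a), (y, k), (y, r)}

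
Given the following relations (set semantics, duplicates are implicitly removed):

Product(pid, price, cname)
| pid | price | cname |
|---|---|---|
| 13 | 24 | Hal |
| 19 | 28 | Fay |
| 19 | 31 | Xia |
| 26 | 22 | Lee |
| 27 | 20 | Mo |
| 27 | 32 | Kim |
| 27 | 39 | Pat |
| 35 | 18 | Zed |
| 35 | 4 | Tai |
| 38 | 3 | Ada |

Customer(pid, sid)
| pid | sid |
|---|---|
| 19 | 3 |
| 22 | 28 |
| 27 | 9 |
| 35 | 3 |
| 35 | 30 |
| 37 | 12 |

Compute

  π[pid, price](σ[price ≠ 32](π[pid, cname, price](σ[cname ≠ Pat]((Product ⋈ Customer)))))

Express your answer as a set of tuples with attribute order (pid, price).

{(19, 28), (19, 31), (27, 20), (35, 18), (35, 4)}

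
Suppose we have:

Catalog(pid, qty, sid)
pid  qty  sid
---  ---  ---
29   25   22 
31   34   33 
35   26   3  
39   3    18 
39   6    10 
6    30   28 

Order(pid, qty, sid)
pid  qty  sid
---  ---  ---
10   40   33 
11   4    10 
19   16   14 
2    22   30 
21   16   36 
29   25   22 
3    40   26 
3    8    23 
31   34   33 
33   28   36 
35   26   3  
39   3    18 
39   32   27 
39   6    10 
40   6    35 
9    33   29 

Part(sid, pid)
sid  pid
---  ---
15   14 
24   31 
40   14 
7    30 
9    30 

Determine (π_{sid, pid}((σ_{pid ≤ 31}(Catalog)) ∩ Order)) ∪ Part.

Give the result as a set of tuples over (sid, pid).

Filtering on pid ≤ 31 leaves {(29, 25, 22), (31, 34, 33), (6, 30, 28)}.
Set intersection of the two operands is {(29, 25, 22), (31, 34, 33)}.
π_{sid, pid} gives {(22, 29), (33, 31)}.
Set union of the two operands is {(15, 14), (22, 29), (24, 31), (33, 31), (40, 14), (7, 30), (9, 30)}.

{(15, 14), (22, 29), (24, 31), (33, 31), (40, 14), (7, 30), (9, 30)}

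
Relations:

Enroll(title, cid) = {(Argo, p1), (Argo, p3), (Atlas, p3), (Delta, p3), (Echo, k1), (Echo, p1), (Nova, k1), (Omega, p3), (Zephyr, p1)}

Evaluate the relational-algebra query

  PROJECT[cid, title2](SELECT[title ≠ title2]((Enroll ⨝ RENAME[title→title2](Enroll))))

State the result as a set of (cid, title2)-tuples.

ρ[title→title2]: schema becomes (title2, cid); tuples unchanged.
Enroll ⋈ RENAME[title→title2](Enroll) (natural join on cid): {(Argo, p1, Argo), (Argo, p1, Echo), (Argo, p1, Zephyr), (Argo, p3, Argo), (Argo, p3, Atlas), (Argo, p3, Delta), (Argo, p3, Omega), (Atlas, p3, Argo), (Atlas, p3, Atlas), (Atlas, p3, Delta), (Atlas, p3, Omega), (Delta, p3, Argo), (Delta, p3, Atlas), (Delta, p3, Delta), (Delta, p3, Omega), (Echo, k1, Echo), (Echo, k1, Nova), (Echo, p1, Argo), (Echo, p1, Echo), (Echo, p1, Zephyr), (Nova, k1, Echo), (Nova, k1, Nova), (Omega, p3, Argo), (Omega, p3, Atlas), (Omega, p3, Delta), (Omega, p3, Omega), (Zephyr, p1, Argo), (Zephyr, p1, Echo), (Zephyr, p1, Zephyr)}
Selection title ≠ title2: {(Argo, p1, Echo), (Argo, p1, Zephyr), (Argo, p3, Atlas), (Argo, p3, Delta), (Argo, p3, Omega), (Atlas, p3, Argo), (Atlas, p3, Delta), (Atlas, p3, Omega), (Delta, p3, Argo), (Delta, p3, Atlas), (Delta, p3, Omega), (Echo, k1, Nova), (Echo, p1, Argo), (Echo, p1, Zephyr), (Nova, k1, Echo), (Omega, p3, Argo), (Omega, p3, Atlas), (Omega, p3, Delta), (Zephyr, p1, Argo), (Zephyr, p1, Echo)}
π_{cid, title2} gives {(k1, Echo), (k1, Nova), (p1, Argo), (p1, Echo), (p1, Zephyr), (p3, Argo), (p3, Atlas), (p3, Delta), (p3, Omega)} (11 duplicate(s) eliminated).

{(k1, Echo), (k1, Nova), (p1, Argo), (p1, Echo), (p1, Zephyr), (p3, Argo), (p3, Atlas), (p3, Delta), (p3, Omega)}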